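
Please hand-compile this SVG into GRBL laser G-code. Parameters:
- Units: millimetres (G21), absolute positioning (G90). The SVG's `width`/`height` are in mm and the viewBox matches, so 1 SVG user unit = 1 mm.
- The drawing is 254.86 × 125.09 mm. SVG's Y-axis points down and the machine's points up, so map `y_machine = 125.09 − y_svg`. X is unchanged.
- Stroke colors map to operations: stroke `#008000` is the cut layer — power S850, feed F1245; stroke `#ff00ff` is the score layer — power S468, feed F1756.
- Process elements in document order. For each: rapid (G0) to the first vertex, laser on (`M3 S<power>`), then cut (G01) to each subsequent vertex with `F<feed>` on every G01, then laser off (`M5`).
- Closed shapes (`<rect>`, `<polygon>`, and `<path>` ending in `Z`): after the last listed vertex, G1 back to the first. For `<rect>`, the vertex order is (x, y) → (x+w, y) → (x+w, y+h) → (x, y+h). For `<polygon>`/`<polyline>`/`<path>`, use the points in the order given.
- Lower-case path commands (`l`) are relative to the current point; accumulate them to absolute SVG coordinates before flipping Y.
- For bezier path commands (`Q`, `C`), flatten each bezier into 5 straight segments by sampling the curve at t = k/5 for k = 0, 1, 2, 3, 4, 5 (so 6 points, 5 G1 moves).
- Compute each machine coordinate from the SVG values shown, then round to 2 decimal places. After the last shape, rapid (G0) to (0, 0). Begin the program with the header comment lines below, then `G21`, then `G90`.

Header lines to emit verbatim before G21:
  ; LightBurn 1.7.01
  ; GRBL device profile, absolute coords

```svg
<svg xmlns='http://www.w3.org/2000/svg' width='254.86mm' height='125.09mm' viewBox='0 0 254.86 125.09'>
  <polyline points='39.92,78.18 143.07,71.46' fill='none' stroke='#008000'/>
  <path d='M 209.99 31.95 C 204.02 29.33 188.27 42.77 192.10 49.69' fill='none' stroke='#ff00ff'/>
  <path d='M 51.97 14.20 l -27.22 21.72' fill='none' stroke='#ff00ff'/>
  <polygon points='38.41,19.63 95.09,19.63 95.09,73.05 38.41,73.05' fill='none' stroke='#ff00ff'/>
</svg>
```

; LightBurn 1.7.01
; GRBL device profile, absolute coords
G21
G90
G0 X39.92 Y46.91
M3 S850
G01 X143.07 Y53.63 F1245
M5
G0 X209.99 Y93.14
M3 S468
G01 X205.47 Y92.97 F1756
G01 X200.01 Y90.02 F1756
G01 X195.02 Y85.39 F1756
G01 X191.92 Y80.15 F1756
G01 X192.10 Y75.40 F1756
M5
G0 X51.97 Y110.89
M3 S468
G01 X24.75 Y89.17 F1756
M5
G0 X38.41 Y105.46
M3 S468
G01 X95.09 Y105.46 F1756
G01 X95.09 Y52.04 F1756
G01 X38.41 Y52.04 F1756
G01 X38.41 Y105.46 F1756
M5
G0 X0.00 Y0.00

viewBox `0 0 254.86 125.09` with mm width/height → 1 unit = 1 mm. Flip: y_m = 125.09 − y_svg.

**Shape 1** — `<polyline>` line segment, stroke `#008000` → cut (S850, F1245). Machine vertices: (39.92,46.91) → (143.07,53.63). Open path.

**Shape 2** — `<path>` cubic bezier, stroke `#ff00ff` → score (S468, F1756). Control points (SVG): P0=(209.99,31.95), P1=(204.02,29.33), P2=(188.27,42.77), P3=(192.10,49.69); sampled at t=k/5. Machine vertices: (209.99,93.14) → (205.47,92.97) → (200.01,90.02) → (195.02,85.39) → (191.92,80.15) → (192.10,75.40). Open path.

**Shape 3** — `<path>` line segment, stroke `#ff00ff` → score (S468, F1756). Machine vertices: (51.97,110.89) → (24.75,89.17). Open path.

**Shape 4** — `<polygon>` rectangle, stroke `#ff00ff` → score (S468, F1756). Machine vertices: (38.41,105.46) → (95.09,105.46) → (95.09,52.04) → (38.41,52.04) → (38.41,105.46). Closed: final G1 returns to the first vertex.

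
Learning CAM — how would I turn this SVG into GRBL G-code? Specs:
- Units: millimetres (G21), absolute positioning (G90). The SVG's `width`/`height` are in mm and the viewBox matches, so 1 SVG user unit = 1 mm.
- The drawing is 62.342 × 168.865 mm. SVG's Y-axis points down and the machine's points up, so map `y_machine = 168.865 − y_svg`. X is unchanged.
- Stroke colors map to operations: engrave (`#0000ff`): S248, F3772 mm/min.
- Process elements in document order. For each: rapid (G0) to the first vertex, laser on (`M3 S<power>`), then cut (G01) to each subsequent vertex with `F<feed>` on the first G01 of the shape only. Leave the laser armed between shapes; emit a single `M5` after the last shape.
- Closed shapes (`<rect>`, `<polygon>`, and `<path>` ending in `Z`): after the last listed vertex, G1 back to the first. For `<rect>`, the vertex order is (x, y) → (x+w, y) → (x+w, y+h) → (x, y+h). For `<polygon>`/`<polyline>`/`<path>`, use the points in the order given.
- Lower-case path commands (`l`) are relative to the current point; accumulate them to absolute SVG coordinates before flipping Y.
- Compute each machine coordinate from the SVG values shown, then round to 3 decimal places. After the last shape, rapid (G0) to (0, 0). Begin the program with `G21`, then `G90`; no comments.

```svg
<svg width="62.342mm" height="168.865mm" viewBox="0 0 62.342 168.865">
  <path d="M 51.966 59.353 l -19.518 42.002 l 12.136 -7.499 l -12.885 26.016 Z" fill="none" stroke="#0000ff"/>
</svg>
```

viewBox `0 0 62.342 168.865` with mm width/height → 1 unit = 1 mm. Flip: y_m = 168.865 − y_svg.

**Shape 1** — `<path>` closed polygon, stroke `#0000ff` → engrave (S248, F3772). Machine vertices: (51.966,109.512) → (32.448,67.510) → (44.584,75.009) → (31.699,48.993) → (51.966,109.512). Closed: final G1 returns to the first vertex.

G21
G90
G0 X51.966 Y109.512
M3 S248
G01 X32.448 Y67.510 F3772
G01 X44.584 Y75.009
G01 X31.699 Y48.993
G01 X51.966 Y109.512
M5
G0 X0.000 Y0.000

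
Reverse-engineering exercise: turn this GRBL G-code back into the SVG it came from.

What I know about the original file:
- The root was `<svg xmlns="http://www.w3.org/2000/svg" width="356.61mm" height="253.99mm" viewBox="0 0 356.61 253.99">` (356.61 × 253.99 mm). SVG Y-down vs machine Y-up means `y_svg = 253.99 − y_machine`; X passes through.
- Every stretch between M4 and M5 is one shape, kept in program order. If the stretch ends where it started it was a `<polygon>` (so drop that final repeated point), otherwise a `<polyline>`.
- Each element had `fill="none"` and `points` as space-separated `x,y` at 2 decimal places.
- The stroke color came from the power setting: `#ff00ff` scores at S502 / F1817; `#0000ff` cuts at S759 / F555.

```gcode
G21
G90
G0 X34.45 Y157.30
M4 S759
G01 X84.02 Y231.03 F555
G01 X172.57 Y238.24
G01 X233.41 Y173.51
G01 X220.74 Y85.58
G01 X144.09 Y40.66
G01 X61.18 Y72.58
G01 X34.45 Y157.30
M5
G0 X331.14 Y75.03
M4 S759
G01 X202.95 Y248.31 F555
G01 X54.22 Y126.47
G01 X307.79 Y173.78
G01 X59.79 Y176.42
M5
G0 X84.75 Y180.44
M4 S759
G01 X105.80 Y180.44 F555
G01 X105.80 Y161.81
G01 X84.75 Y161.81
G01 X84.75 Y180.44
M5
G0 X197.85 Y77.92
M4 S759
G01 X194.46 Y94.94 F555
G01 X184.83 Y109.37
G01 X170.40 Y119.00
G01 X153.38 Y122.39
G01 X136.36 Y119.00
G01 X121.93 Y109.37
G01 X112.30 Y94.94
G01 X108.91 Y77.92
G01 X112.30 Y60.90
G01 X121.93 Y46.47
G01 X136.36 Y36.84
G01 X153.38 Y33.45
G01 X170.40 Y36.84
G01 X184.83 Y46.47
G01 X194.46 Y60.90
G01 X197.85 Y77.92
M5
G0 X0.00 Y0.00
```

<svg xmlns="http://www.w3.org/2000/svg" width="356.61mm" height="253.99mm" viewBox="0 0 356.61 253.99">
  <polygon points="34.45,96.69 84.02,22.96 172.57,15.75 233.41,80.48 220.74,168.41 144.09,213.33 61.18,181.41" fill="none" stroke="#0000ff"/>
  <polyline points="331.14,178.96 202.95,5.68 54.22,127.52 307.79,80.21 59.79,77.57" fill="none" stroke="#0000ff"/>
  <polygon points="84.75,73.55 105.80,73.55 105.80,92.18 84.75,92.18" fill="none" stroke="#0000ff"/>
  <polygon points="197.85,176.07 194.46,159.05 184.83,144.62 170.40,134.99 153.38,131.60 136.36,134.99 121.93,144.62 112.30,159.05 108.91,176.07 112.30,193.09 121.93,207.52 136.36,217.15 153.38,220.54 170.40,217.15 184.83,207.52 194.46,193.09" fill="none" stroke="#0000ff"/>
</svg>

Machine Y-up, SVG Y-down with viewBox height 253.99, so y_svg = 253.99 − y_machine; X carries over. Every run uses S759, so all elements get stroke `#0000ff` (cut).

Run 1: The run returns to its start, so emit a `<polygon>` with points (Y-flipped): 34.45,96.69 84.02,22.96 172.57,15.75 233.41,80.48 220.74,168.41 144.09,213.33 61.18,181.41.

Run 2: The run is open, so emit a `<polyline>` with points (Y-flipped): 331.14,178.96 202.95,5.68 54.22,127.52 307.79,80.21 59.79,77.57.

Run 3: The run returns to its start, so emit a `<polygon>` with points (Y-flipped): 84.75,73.55 105.80,73.55 105.80,92.18 84.75,92.18.

Run 4: The run returns to its start, so emit a `<polygon>` with points (Y-flipped): 197.85,176.07 194.46,159.05 184.83,144.62 170.40,134.99 153.38,131.60 136.36,134.99 121.93,144.62 112.30,159.05 108.91,176.07 112.30,193.09 121.93,207.52 136.36,217.15 153.38,220.54 170.40,217.15 184.83,207.52 194.46,193.09.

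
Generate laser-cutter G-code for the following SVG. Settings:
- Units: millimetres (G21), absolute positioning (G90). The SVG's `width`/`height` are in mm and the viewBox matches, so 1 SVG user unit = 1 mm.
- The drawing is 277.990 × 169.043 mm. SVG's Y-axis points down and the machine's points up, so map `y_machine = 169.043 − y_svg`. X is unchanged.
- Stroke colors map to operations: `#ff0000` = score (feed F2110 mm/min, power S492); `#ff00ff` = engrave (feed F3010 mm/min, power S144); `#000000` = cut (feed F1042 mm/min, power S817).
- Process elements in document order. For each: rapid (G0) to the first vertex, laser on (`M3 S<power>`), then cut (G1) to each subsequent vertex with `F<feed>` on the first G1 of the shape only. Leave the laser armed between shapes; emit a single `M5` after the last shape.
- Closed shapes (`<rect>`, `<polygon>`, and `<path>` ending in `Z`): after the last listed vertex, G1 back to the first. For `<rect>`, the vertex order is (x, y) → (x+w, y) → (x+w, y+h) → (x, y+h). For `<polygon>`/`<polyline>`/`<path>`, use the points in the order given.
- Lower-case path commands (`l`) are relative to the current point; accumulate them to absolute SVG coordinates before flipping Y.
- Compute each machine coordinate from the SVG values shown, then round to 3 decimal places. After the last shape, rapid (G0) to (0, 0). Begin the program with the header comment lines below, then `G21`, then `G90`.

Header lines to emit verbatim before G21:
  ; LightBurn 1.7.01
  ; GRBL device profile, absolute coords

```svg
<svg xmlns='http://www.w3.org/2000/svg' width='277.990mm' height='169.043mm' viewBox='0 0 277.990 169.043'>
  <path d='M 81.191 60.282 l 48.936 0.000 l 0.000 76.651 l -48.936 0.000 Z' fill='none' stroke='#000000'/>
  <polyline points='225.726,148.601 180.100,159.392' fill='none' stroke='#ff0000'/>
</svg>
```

; LightBurn 1.7.01
; GRBL device profile, absolute coords
G21
G90
G0 X81.191 Y108.761
M3 S817
G1 X130.127 Y108.761 F1042
G1 X130.127 Y32.110
G1 X81.191 Y32.110
G1 X81.191 Y108.761
G0 X225.726 Y20.442
M3 S492
G1 X180.100 Y9.651 F2110
M5
G0 X0.000 Y0.000

viewBox `0 0 277.990 169.043` with mm width/height → 1 unit = 1 mm. Flip: y_m = 169.043 − y_svg.

**Shape 1** — `<path>` rectangle, stroke `#000000` → cut (S817, F1042). Machine vertices: (81.191,108.761) → (130.127,108.761) → (130.127,32.110) → (81.191,32.110) → (81.191,108.761). Closed: final G1 returns to the first vertex.

**Shape 2** — `<polyline>` line segment, stroke `#ff0000` → score (S492, F2110). Machine vertices: (225.726,20.442) → (180.100,9.651). Open path.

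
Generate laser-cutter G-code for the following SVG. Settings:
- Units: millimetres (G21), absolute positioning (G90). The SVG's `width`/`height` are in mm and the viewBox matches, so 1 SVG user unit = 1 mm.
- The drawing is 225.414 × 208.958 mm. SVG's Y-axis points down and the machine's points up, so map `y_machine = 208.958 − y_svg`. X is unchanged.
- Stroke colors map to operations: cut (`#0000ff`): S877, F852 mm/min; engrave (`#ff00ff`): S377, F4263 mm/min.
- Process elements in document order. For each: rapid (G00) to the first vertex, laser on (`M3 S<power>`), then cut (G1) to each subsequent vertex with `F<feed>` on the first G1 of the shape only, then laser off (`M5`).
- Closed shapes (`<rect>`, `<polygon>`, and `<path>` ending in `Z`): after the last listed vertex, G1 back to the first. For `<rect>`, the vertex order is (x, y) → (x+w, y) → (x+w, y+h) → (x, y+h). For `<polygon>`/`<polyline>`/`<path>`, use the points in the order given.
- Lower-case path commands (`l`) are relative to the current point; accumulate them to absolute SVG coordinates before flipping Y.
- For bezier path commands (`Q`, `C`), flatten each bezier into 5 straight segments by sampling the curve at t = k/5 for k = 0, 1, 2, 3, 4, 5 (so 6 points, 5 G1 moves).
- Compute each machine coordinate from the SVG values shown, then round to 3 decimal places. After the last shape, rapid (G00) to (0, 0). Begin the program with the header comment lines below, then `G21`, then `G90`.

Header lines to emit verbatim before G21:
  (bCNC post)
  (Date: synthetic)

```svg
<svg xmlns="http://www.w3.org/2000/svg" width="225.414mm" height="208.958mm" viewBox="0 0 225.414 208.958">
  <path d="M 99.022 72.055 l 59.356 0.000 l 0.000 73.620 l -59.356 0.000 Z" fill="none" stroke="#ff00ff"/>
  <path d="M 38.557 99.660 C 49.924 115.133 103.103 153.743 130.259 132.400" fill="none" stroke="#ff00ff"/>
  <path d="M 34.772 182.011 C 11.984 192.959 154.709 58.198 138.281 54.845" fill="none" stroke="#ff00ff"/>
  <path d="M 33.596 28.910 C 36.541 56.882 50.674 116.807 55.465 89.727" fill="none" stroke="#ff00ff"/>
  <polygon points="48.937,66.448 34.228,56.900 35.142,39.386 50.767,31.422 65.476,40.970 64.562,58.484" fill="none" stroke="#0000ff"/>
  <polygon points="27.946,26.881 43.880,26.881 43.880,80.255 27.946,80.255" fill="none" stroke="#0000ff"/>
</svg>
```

(bCNC post)
(Date: synthetic)
G21
G90
G00 X99.022 Y136.903
M3 S377
G1 X158.378 Y136.903 F4263
G1 X158.378 Y63.283
G1 X99.022 Y63.283
G1 X99.022 Y136.903
M5
G00 X38.557 Y109.298
M3 S377
G1 X49.852 Y97.902 F4263
G1 X67.926 Y84.942
G1 X89.522 Y74.406
G1 X111.385 Y70.282
G1 X130.259 Y76.558
M5
G00 X34.772 Y26.947
M3 S377
G1 X38.363 Y35.646 F4263
G1 X66.094 Y66.014
G1 X102.380 Y104.749
G1 X131.637 Y138.549
G1 X138.281 Y154.113
M5
G00 X33.596 Y180.048
M3 S377
G1 X36.541 Y160.382 F4263
G1 X41.186 Y138.757
G1 X46.546 Y120.884
G1 X51.634 Y112.472
G1 X55.465 Y119.231
M5
G00 X48.937 Y142.510
M3 S877
G1 X34.228 Y152.058 F852
G1 X35.142 Y169.572
G1 X50.767 Y177.536
G1 X65.476 Y167.988
G1 X64.562 Y150.474
G1 X48.937 Y142.510
M5
G00 X27.946 Y182.077
M3 S877
G1 X43.880 Y182.077 F852
G1 X43.880 Y128.703
G1 X27.946 Y128.703
G1 X27.946 Y182.077
M5
G00 X0.000 Y0.000

Since the viewBox matches the mm dimensions, user units are millimetres directly. The only transform is the Y-flip y_m = 208.958 − y_svg.

Shape 1 is a rectangle drawn with `<path>`. Its stroke #ff00ff means engrave at S377, F4263. After flipping Y the toolpath is (99.022,136.903) → (158.378,136.903) → (158.378,63.283) → (99.022,63.283) → (99.022,136.903), returning to the start.

Shape 2 is a cubic bezier drawn with `<path>`. Its stroke #ff00ff means engrave at S377, F4263. After flipping Y the toolpath is (38.557,109.298) → (49.852,97.902) → (67.926,84.942) → (89.522,74.406) → (111.385,70.282) → (130.259,76.558).

Shape 3 is a cubic bezier drawn with `<path>`. Its stroke #ff00ff means engrave at S377, F4263. After flipping Y the toolpath is (34.772,26.947) → (38.363,35.646) → (66.094,66.014) → (102.380,104.749) → (131.637,138.549) → (138.281,154.113).

Shape 4 is a cubic bezier drawn with `<path>`. Its stroke #ff00ff means engrave at S377, F4263. After flipping Y the toolpath is (33.596,180.048) → (36.541,160.382) → (41.186,138.757) → (46.546,120.884) → (51.634,112.472) → (55.465,119.231).

Shape 5 is a regular polygon drawn with `<polygon>`. Its stroke #0000ff means cut at S877, F852. After flipping Y the toolpath is (48.937,142.510) → (34.228,152.058) → (35.142,169.572) → (50.767,177.536) → (65.476,167.988) → (64.562,150.474) → (48.937,142.510), returning to the start.

Shape 6 is a rectangle drawn with `<polygon>`. Its stroke #0000ff means cut at S877, F852. After flipping Y the toolpath is (27.946,182.077) → (43.880,182.077) → (43.880,128.703) → (27.946,128.703) → (27.946,182.077), returning to the start.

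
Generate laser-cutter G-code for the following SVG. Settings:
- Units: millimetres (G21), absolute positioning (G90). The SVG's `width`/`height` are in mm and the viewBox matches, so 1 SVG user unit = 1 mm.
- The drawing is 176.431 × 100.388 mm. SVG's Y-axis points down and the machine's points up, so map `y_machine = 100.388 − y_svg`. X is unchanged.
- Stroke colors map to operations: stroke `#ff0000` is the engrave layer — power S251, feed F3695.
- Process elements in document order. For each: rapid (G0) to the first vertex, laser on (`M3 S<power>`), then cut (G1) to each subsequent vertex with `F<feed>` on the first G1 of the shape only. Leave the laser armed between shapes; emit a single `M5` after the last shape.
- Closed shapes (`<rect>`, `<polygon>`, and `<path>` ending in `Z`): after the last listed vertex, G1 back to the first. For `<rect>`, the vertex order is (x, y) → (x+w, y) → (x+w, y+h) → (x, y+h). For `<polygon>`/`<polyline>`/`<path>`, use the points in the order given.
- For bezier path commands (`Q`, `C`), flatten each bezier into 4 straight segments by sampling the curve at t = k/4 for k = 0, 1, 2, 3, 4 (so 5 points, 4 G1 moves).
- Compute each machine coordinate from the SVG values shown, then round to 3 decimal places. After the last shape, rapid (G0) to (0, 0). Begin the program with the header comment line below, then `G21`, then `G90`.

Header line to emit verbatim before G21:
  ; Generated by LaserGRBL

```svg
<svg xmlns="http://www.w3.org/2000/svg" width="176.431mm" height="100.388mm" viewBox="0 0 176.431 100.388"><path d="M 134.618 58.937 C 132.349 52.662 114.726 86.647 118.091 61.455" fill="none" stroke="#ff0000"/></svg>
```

viewBox `0 0 176.431 100.388` with mm width/height → 1 unit = 1 mm. Flip: y_m = 100.388 − y_svg.

**Shape 1** — `<path>` cubic bezier, stroke `#ff0000` → engrave (S251, F3695). Control points (SVG): P0=(134.618,58.937), P1=(132.349,52.662), P2=(114.726,86.647), P3=(118.091,61.455); sampled at t=k/4. Machine vertices: (134.618,41.451) → (130.605,40.162) → (124.242,33.098) → (118.935,29.581) → (118.091,38.933). Open path.

; Generated by LaserGRBL
G21
G90
G0 X134.618 Y41.451
M3 S251
G1 X130.605 Y40.162 F3695
G1 X124.242 Y33.098
G1 X118.935 Y29.581
G1 X118.091 Y38.933
M5
G0 X0.000 Y0.000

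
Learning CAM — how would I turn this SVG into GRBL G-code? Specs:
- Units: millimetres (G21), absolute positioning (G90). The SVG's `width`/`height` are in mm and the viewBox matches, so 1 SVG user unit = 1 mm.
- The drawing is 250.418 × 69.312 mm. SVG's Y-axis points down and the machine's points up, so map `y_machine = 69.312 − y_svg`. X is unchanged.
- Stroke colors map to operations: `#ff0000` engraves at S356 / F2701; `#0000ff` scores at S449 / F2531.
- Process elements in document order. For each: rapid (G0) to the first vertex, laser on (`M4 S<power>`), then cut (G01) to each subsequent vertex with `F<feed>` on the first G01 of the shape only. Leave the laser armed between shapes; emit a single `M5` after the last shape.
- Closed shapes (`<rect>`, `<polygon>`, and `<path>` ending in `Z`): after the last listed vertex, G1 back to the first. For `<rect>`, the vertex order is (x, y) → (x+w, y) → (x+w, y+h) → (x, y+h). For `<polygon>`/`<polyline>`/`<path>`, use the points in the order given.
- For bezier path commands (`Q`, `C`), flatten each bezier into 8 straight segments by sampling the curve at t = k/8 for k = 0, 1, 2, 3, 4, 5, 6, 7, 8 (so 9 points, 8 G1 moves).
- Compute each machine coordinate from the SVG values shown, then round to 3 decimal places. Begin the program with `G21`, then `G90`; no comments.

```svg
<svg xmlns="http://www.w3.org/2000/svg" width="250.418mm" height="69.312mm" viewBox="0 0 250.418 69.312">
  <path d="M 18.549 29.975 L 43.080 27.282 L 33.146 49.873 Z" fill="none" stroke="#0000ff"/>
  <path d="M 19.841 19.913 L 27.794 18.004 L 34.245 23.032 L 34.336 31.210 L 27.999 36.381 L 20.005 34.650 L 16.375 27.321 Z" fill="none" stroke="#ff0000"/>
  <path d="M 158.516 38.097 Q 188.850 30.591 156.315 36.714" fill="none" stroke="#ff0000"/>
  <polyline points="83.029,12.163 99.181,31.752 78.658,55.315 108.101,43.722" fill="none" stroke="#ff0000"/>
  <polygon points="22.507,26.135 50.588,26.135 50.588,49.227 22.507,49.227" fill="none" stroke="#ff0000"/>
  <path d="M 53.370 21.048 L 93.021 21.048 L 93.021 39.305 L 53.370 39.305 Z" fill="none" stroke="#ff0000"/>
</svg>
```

1 u = 1 mm; y_m = 69.312 − y.

[1] `<path>` regular polygon, #0000ff→score S449 F2531: (18.549,39.337) → (43.080,42.030) → (33.146,19.439) → (18.549,39.337) (closed)

[2] `<path>` regular polygon, #ff0000→engrave S356 F2701: (19.841,49.399) → (27.794,51.308) → (34.245,46.280) → (34.336,38.102) → (27.999,32.931) → (20.005,34.662) → (16.375,41.991) → (19.841,49.399) (closed)

[3] `<path>` quadratic bezier, #ff0000→engrave S356 F2701: (158.516,31.215) → (165.117,32.879) → (169.754,34.116) → (172.426,34.928) → (173.133,35.314) → (171.875,35.274) → (168.653,34.808) → (163.466,33.916) → (156.315,32.598)

[4] `<polyline>` open polyline, #ff0000→engrave S356 F2701: (83.029,57.149) → (99.181,37.560) → (78.658,13.997) → (108.101,25.590)

[5] `<polygon>` rectangle, #ff0000→engrave S356 F2701: (22.507,43.177) → (50.588,43.177) → (50.588,20.085) → (22.507,20.085) → (22.507,43.177) (closed)

[6] `<path>` rectangle, #ff0000→engrave S356 F2701: (53.370,48.264) → (93.021,48.264) → (93.021,30.007) → (53.370,30.007) → (53.370,48.264) (closed)

G21
G90
G0 X18.549 Y39.337
M4 S449
G01 X43.080 Y42.030 F2531
G01 X33.146 Y19.439
G01 X18.549 Y39.337
G0 X19.841 Y49.399
M4 S356
G01 X27.794 Y51.308 F2701
G01 X34.245 Y46.280
G01 X34.336 Y38.102
G01 X27.999 Y32.931
G01 X20.005 Y34.662
G01 X16.375 Y41.991
G01 X19.841 Y49.399
G0 X158.516 Y31.215
M4 S356
G01 X165.117 Y32.879 F2701
G01 X169.754 Y34.116
G01 X172.426 Y34.928
G01 X173.133 Y35.314
G01 X171.875 Y35.274
G01 X168.653 Y34.808
G01 X163.466 Y33.916
G01 X156.315 Y32.598
G0 X83.029 Y57.149
M4 S356
G01 X99.181 Y37.560 F2701
G01 X78.658 Y13.997
G01 X108.101 Y25.590
G0 X22.507 Y43.177
M4 S356
G01 X50.588 Y43.177 F2701
G01 X50.588 Y20.085
G01 X22.507 Y20.085
G01 X22.507 Y43.177
G0 X53.370 Y48.264
M4 S356
G01 X93.021 Y48.264 F2701
G01 X93.021 Y30.007
G01 X53.370 Y30.007
G01 X53.370 Y48.264
M5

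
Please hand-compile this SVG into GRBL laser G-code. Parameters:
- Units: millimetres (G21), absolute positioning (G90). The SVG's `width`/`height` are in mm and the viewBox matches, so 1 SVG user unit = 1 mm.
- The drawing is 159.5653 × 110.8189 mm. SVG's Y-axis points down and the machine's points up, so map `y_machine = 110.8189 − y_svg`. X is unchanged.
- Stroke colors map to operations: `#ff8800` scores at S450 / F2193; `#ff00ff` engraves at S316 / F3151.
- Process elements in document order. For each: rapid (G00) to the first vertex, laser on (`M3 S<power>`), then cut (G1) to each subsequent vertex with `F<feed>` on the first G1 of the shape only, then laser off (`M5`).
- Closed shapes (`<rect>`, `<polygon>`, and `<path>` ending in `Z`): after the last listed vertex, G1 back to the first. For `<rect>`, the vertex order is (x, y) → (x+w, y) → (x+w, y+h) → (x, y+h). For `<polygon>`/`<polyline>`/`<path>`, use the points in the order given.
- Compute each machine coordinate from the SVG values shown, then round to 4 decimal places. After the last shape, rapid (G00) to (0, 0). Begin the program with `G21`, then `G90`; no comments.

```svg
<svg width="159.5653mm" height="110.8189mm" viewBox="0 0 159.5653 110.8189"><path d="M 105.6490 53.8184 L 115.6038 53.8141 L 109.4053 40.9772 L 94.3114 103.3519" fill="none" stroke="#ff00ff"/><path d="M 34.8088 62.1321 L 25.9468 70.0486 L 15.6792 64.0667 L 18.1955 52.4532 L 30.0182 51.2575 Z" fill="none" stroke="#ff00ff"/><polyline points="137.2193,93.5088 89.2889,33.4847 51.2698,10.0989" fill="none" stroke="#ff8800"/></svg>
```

viewBox `0 0 159.5653 110.8189` with mm width/height → 1 unit = 1 mm. Flip: y_m = 110.8189 − y_svg.

**Shape 1** — `<path>` open polyline, stroke `#ff00ff` → engrave (S316, F3151). Machine vertices: (105.6490,57.0005) → (115.6038,57.0048) → (109.4053,69.8417) → (94.3114,7.4670). Open path.

**Shape 2** — `<path>` regular polygon, stroke `#ff00ff` → engrave (S316, F3151). Machine vertices: (34.8088,48.6868) → (25.9468,40.7703) → (15.6792,46.7522) → (18.1955,58.3657) → (30.0182,59.5614) → (34.8088,48.6868). Closed: final G1 returns to the first vertex.

**Shape 3** — `<polyline>` open polyline, stroke `#ff8800` → score (S450, F2193). Machine vertices: (137.2193,17.3101) → (89.2889,77.3342) → (51.2698,100.7200). Open path.

G21
G90
G00 X105.6490 Y57.0005
M3 S316
G1 X115.6038 Y57.0048 F3151
G1 X109.4053 Y69.8417
G1 X94.3114 Y7.4670
M5
G00 X34.8088 Y48.6868
M3 S316
G1 X25.9468 Y40.7703 F3151
G1 X15.6792 Y46.7522
G1 X18.1955 Y58.3657
G1 X30.0182 Y59.5614
G1 X34.8088 Y48.6868
M5
G00 X137.2193 Y17.3101
M3 S450
G1 X89.2889 Y77.3342 F2193
G1 X51.2698 Y100.7200
M5
G00 X0.0000 Y0.0000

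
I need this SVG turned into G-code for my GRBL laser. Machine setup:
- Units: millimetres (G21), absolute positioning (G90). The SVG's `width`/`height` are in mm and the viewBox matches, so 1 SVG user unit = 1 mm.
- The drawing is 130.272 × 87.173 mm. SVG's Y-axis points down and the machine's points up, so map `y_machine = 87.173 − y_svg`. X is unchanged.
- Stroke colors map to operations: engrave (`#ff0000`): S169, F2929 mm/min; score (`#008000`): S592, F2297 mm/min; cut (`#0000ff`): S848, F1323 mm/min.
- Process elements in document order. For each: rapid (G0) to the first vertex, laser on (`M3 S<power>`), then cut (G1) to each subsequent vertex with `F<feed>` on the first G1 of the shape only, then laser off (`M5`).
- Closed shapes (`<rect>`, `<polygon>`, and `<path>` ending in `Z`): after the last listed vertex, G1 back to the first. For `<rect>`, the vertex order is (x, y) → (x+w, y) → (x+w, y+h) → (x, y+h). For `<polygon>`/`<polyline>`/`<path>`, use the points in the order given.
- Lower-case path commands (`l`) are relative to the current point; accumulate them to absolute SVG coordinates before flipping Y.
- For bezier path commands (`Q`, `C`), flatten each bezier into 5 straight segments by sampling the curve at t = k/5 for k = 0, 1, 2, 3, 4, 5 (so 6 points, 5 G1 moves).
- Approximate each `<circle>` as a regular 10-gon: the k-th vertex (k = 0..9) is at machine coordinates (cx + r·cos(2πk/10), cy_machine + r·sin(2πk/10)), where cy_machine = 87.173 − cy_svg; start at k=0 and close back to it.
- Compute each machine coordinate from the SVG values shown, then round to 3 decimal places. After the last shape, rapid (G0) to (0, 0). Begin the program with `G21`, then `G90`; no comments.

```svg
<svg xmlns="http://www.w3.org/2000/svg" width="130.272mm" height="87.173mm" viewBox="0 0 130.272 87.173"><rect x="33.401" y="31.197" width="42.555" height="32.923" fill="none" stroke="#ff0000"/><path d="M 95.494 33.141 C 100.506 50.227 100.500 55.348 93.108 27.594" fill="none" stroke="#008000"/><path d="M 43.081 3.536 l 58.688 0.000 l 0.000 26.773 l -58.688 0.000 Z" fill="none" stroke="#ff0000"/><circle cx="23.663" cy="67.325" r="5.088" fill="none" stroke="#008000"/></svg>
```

G21
G90
G0 X33.401 Y55.976
M3 S169
G1 X75.956 Y55.976 F2929
G1 X75.956 Y23.053
G1 X33.401 Y23.053
G1 X33.401 Y55.976
M5
G0 X95.494 Y54.032
M3 S592
G1 X97.880 Y45.383 F2297
G1 X98.948 Y40.610
G1 X98.585 Y40.716
G1 X96.676 Y46.704
G1 X93.108 Y59.579
M5
G0 X43.081 Y83.637
M3 S169
G1 X101.769 Y83.637 F2929
G1 X101.769 Y56.864
G1 X43.081 Y56.864
G1 X43.081 Y83.637
M5
G0 X28.751 Y19.848
M3 S592
G1 X27.779 Y22.839 F2297
G1 X25.235 Y24.687
G1 X22.091 Y24.687
G1 X19.547 Y22.839
G1 X18.575 Y19.848
G1 X19.547 Y16.857
G1 X22.091 Y15.009
G1 X25.235 Y15.009
G1 X27.779 Y16.857
G1 X28.751 Y19.848
M5
G0 X0.000 Y0.000

viewBox `0 0 130.272 87.173` with mm width/height → 1 unit = 1 mm. Flip: y_m = 87.173 − y_svg.

**Shape 1** — `<rect>` rectangle, stroke `#ff0000` → engrave (S169, F2929). Machine vertices: (33.401,55.976) → (75.956,55.976) → (75.956,23.053) → (33.401,23.053) → (33.401,55.976). Closed: final G1 returns to the first vertex.

**Shape 2** — `<path>` cubic bezier, stroke `#008000` → score (S592, F2297). Control points (SVG): P0=(95.494,33.141), P1=(100.506,50.227), P2=(100.500,55.348), P3=(93.108,27.594); sampled at t=k/5. Machine vertices: (95.494,54.032) → (97.880,45.383) → (98.948,40.610) → (98.585,40.716) → (96.676,46.704) → (93.108,59.579). Open path.

**Shape 3** — `<path>` rectangle, stroke `#ff0000` → engrave (S169, F2929). Machine vertices: (43.081,83.637) → (101.769,83.637) → (101.769,56.864) → (43.081,56.864) → (43.081,83.637). Closed: final G1 returns to the first vertex.

**Shape 4** — `<circle>` circle, stroke `#008000` → score (S592, F2297). Machine vertices: (28.751,19.848) → (27.779,22.839) → (25.235,24.687) → (22.091,24.687) → (19.547,22.839) → (18.575,19.848) → (19.547,16.857) → (22.091,15.009) → (25.235,15.009) → (27.779,16.857) → (28.751,19.848). Closed: final G1 returns to the first vertex.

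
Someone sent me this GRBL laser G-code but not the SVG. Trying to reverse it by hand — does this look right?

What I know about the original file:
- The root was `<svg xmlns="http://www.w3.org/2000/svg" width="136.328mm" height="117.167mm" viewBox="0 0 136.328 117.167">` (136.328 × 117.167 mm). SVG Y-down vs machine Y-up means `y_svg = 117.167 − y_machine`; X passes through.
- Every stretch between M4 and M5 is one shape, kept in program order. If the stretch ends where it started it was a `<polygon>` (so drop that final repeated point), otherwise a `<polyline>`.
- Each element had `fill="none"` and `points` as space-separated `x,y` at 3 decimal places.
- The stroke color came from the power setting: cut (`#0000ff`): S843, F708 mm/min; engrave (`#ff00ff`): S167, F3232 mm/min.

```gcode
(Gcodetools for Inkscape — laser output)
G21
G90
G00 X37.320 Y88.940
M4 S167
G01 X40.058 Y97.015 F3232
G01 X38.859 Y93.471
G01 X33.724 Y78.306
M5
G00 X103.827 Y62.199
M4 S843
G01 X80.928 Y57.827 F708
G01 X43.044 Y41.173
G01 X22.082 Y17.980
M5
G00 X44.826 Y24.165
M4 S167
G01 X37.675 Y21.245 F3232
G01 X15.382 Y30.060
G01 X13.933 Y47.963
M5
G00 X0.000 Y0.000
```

<svg xmlns="http://www.w3.org/2000/svg" width="136.328mm" height="117.167mm" viewBox="0 0 136.328 117.167">
  <polyline points="37.320,28.227 40.058,20.152 38.859,23.696 33.724,38.861" fill="none" stroke="#ff00ff"/>
  <polyline points="103.827,54.968 80.928,59.340 43.044,75.994 22.082,99.187" fill="none" stroke="#0000ff"/>
  <polyline points="44.826,93.002 37.675,95.922 15.382,87.107 13.933,69.204" fill="none" stroke="#ff00ff"/>
</svg>

Machine Y-up, SVG Y-down with viewBox height 117.167, so y_svg = 117.167 − y_machine; X carries over.

Run 1: the run's S167 means `#ff00ff` (engrave). The run is open, so emit a `<polyline>` with points (Y-flipped): 37.320,28.227 40.058,20.152 38.859,23.696 33.724,38.861.

Run 2: power S843 maps to stroke `#0000ff` (cut). The run is open, so emit a `<polyline>` with points (Y-flipped): 103.827,54.968 80.928,59.340 43.044,75.994 22.082,99.187.

Run 3: the run's S167 means `#ff00ff` (engrave). The run is open, so emit a `<polyline>` with points (Y-flipped): 44.826,93.002 37.675,95.922 15.382,87.107 13.933,69.204.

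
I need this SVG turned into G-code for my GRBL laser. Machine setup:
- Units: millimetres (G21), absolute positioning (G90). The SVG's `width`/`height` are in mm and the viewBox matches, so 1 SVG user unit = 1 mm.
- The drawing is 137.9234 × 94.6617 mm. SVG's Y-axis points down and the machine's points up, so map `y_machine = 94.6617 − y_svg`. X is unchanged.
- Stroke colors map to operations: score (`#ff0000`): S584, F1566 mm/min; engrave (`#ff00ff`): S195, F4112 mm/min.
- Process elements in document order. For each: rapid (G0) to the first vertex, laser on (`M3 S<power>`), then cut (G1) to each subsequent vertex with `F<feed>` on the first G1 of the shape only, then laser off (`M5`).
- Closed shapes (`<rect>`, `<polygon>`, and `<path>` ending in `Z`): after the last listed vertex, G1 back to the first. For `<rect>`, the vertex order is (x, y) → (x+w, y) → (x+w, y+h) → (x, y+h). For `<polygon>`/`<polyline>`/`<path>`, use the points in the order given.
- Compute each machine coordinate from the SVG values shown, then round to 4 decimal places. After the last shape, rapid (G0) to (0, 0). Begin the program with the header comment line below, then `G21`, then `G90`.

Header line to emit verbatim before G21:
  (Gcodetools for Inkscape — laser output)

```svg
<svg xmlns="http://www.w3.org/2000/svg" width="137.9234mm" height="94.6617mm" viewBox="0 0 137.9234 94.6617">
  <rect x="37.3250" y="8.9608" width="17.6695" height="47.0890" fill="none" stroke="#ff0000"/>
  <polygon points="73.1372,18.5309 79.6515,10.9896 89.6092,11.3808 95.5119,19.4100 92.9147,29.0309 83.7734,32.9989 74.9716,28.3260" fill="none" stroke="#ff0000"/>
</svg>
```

(Gcodetools for Inkscape — laser output)
G21
G90
G0 X37.3250 Y85.7009
M3 S584
G1 X54.9945 Y85.7009 F1566
G1 X54.9945 Y38.6119
G1 X37.3250 Y38.6119
G1 X37.3250 Y85.7009
M5
G0 X73.1372 Y76.1308
M3 S584
G1 X79.6515 Y83.6721 F1566
G1 X89.6092 Y83.2809
G1 X95.5119 Y75.2517
G1 X92.9147 Y65.6308
G1 X83.7734 Y61.6628
G1 X74.9716 Y66.3357
G1 X73.1372 Y76.1308
M5
G0 X0.0000 Y0.0000

1 u = 1 mm; y_m = 94.6617 − y.

[1] `<rect>` rectangle, #ff0000→score S584 F1566: (37.3250,85.7009) → (54.9945,85.7009) → (54.9945,38.6119) → (37.3250,38.6119) → (37.3250,85.7009) (closed)

[2] `<polygon>` regular polygon, #ff0000→score S584 F1566: (73.1372,76.1308) → (79.6515,83.6721) → (89.6092,83.2809) → (95.5119,75.2517) → (92.9147,65.6308) → (83.7734,61.6628) → (74.9716,66.3357) → (73.1372,76.1308) (closed)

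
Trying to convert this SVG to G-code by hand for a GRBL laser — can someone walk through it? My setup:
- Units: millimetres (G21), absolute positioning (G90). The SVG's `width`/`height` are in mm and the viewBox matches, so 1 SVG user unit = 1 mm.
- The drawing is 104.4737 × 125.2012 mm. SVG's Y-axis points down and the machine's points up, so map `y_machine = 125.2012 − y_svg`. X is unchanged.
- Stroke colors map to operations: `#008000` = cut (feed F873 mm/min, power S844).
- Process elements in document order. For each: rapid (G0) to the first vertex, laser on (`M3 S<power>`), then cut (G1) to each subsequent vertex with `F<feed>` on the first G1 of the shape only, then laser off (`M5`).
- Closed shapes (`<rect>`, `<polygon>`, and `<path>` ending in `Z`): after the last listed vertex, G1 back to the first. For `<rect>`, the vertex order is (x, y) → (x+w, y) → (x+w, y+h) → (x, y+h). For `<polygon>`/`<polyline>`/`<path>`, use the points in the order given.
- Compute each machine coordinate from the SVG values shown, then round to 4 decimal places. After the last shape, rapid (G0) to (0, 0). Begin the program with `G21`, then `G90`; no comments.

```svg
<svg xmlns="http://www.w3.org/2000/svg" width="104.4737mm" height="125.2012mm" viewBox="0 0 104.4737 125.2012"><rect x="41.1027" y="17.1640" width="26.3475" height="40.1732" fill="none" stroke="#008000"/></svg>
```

1 u = 1 mm; y_m = 125.2012 − y.

[1] `<rect>` rectangle, #008000→cut S844 F873: (41.1027,108.0372) → (67.4502,108.0372) → (67.4502,67.8640) → (41.1027,67.8640) → (41.1027,108.0372) (closed)

G21
G90
G0 X41.1027 Y108.0372
M3 S844
G1 X67.4502 Y108.0372 F873
G1 X67.4502 Y67.8640
G1 X41.1027 Y67.8640
G1 X41.1027 Y108.0372
M5
G0 X0.0000 Y0.0000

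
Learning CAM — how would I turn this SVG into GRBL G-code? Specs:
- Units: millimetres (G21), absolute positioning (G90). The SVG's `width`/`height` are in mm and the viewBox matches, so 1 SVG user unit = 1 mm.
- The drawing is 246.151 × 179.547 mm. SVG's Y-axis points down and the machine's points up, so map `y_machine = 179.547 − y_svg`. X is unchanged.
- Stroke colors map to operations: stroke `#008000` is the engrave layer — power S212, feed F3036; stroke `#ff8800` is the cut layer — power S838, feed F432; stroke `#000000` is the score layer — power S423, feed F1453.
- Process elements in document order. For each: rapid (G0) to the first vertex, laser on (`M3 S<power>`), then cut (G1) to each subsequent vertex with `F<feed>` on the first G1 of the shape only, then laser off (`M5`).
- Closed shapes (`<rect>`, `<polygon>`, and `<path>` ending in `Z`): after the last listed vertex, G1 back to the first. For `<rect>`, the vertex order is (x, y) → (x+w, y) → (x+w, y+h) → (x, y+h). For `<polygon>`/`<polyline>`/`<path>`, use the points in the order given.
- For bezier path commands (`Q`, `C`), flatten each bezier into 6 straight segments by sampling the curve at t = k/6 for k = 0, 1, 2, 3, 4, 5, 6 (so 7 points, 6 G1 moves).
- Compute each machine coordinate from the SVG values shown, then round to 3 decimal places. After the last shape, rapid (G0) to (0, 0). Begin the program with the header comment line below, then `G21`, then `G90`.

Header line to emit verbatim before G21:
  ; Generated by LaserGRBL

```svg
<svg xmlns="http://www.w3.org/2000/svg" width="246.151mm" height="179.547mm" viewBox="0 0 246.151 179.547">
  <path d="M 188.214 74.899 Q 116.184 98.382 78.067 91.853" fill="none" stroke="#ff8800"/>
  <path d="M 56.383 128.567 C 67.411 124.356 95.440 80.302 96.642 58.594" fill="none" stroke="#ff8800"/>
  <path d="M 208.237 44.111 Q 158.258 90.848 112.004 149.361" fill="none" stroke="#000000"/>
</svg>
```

; Generated by LaserGRBL
G21
G90
G0 X188.214 Y104.648
M3 S838
G1 X165.146 Y97.654 F432
G1 X143.962 Y92.327
G1 X124.662 Y88.668
G1 X107.246 Y86.676
G1 X91.715 Y86.351
G1 X78.067 Y87.694
M5
G0 X56.383 Y50.980
M3 S838
G1 X63.111 Y56.118 F432
G1 X71.455 Y66.169
G1 X80.197 Y79.405
G1 X88.121 Y94.100
G1 X94.008 Y108.525
G1 X96.642 Y120.953
M5
G0 X208.237 Y135.436
M3 S423
G1 X191.681 Y119.530 F1453
G1 X175.332 Y102.970
G1 X159.189 Y85.755
G1 X143.254 Y67.886
G1 X127.525 Y49.363
G1 X112.004 Y30.186
M5
G0 X0.000 Y0.000

1 u = 1 mm; y_m = 179.547 − y.

[1] `<path>` quadratic bezier, #ff8800→cut S838 F432: (188.214,104.648) → (165.146,97.654) → (143.962,92.327) → (124.662,88.668) → (107.246,86.676) → (91.715,86.351) → (78.067,87.694)

[2] `<path>` cubic bezier, #ff8800→cut S838 F432: (56.383,50.980) → (63.111,56.118) → (71.455,66.169) → (80.197,79.405) → (88.121,94.100) → (94.008,108.525) → (96.642,120.953)

[3] `<path>` quadratic bezier, #000000→score S423 F1453: (208.237,135.436) → (191.681,119.530) → (175.332,102.970) → (159.189,85.755) → (143.254,67.886) → (127.525,49.363) → (112.004,30.186)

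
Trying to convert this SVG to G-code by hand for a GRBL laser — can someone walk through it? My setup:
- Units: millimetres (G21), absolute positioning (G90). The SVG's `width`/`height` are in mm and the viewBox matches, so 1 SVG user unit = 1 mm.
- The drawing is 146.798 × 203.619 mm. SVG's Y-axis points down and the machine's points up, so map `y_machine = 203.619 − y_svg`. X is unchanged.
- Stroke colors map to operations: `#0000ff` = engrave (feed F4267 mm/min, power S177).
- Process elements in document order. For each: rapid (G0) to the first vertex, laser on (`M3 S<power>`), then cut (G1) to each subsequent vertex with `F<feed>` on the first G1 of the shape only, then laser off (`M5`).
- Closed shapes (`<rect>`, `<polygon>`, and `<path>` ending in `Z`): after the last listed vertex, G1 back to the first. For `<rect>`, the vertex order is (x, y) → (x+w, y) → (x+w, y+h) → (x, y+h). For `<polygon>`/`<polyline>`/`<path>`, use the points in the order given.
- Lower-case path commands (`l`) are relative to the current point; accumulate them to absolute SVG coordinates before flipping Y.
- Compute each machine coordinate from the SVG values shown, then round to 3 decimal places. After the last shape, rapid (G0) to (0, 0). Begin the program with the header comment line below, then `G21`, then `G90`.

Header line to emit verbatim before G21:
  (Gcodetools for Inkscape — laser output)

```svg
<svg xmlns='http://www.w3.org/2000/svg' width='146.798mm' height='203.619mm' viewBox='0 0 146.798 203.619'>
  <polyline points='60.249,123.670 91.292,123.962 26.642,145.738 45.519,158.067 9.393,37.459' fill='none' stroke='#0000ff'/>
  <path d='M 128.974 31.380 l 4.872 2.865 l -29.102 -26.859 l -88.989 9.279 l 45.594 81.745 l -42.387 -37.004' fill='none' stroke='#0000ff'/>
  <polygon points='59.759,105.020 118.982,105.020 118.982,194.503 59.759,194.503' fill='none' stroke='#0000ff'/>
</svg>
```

(Gcodetools for Inkscape — laser output)
G21
G90
G0 X60.249 Y79.949
M3 S177
G1 X91.292 Y79.657 F4267
G1 X26.642 Y57.881
G1 X45.519 Y45.552
G1 X9.393 Y166.160
M5
G0 X128.974 Y172.239
M3 S177
G1 X133.846 Y169.374 F4267
G1 X104.744 Y196.233
G1 X15.755 Y186.954
G1 X61.349 Y105.209
G1 X18.962 Y142.213
M5
G0 X59.759 Y98.599
M3 S177
G1 X118.982 Y98.599 F4267
G1 X118.982 Y9.116
G1 X59.759 Y9.116
G1 X59.759 Y98.599
M5
G0 X0.000 Y0.000

1 u = 1 mm; y_m = 203.619 − y.

[1] `<polyline>` open polyline, #0000ff→engrave S177 F4267: (60.249,79.949) → (91.292,79.657) → (26.642,57.881) → (45.519,45.552) → (9.393,166.160)

[2] `<path>` open polyline, #0000ff→engrave S177 F4267: (128.974,172.239) → (133.846,169.374) → (104.744,196.233) → (15.755,186.954) → (61.349,105.209) → (18.962,142.213)

[3] `<polygon>` rectangle, #0000ff→engrave S177 F4267: (59.759,98.599) → (118.982,98.599) → (118.982,9.116) → (59.759,9.116) → (59.759,98.599) (closed)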